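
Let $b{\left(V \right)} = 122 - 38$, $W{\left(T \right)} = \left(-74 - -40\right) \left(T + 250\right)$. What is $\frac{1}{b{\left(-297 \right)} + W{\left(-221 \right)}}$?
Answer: $- \frac{1}{902} \approx -0.0011086$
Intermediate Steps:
$W{\left(T \right)} = -8500 - 34 T$ ($W{\left(T \right)} = \left(-74 + 40\right) \left(250 + T\right) = - 34 \left(250 + T\right) = -8500 - 34 T$)
$b{\left(V \right)} = 84$
$\frac{1}{b{\left(-297 \right)} + W{\left(-221 \right)}} = \frac{1}{84 - 986} = \frac{1}{-902} = - \frac{1}{902}$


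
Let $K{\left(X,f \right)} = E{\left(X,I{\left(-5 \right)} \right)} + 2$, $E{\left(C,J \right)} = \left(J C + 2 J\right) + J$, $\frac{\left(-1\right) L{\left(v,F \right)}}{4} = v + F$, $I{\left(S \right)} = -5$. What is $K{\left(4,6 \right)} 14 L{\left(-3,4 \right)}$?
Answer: $1848$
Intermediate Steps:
$L{\left(v,F \right)} = - 4 F - 4 v$ ($L{\left(v,F \right)} = - 4 \left(v + F\right) = - 4 \left(F + v\right) = - 4 F - 4 v$)
$E{\left(C,J \right)} = 3 J + C J$ ($E{\left(C,J \right)} = \left(C J + 2 J\right) + J = \left(2 J + C J\right) + J = 3 J + C J$)
$K{\left(X,f \right)} = -13 - 5 X$ ($K{\left(X,f \right)} = - 5 \left(3 + X\right) + 2 = \left(-15 - 5 X\right) + 2 = -13 - 5 X$)
$K{\left(4,6 \right)} 14 L{\left(-3,4 \right)} = \left(-13 - 20\right) 14 \left(\left(-4\right) 4 - -12\right) = \left(-13 - 20\right) 14 \left(-16 + 12\right) = \left(-33\right) 14 \left(-4\right) = \left(-462\right) \left(-4\right) = 1848$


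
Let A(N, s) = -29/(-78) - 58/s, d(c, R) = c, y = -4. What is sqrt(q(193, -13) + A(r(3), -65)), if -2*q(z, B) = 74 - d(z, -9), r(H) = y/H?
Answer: 17*sqrt(7995)/195 ≈ 7.7951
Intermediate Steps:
r(H) = -4/H
A(N, s) = 29/78 - 58/s (A(N, s) = -29*(-1/78) - 58/s = 29/78 - 58/s)
q(z, B) = -37 + z/2 (q(z, B) = -(74 - z)/2 = -37 + z/2)
sqrt(q(193, -13) + A(r(3), -65)) = sqrt((-37 + (1/2)*193) + (29/78 - 58/(-65))) = sqrt((-37 + 193/2) + (29/78 - 58*(-1/65))) = sqrt(119/2 + (29/78 + 58/65)) = sqrt(119/2 + 493/390) = sqrt(11849/195) = 17*sqrt(7995)/195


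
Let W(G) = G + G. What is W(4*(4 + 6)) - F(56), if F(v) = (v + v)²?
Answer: -12464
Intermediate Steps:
W(G) = 2*G
F(v) = 4*v² (F(v) = (2*v)² = 4*v²)
W(4*(4 + 6)) - F(56) = 2*(4*(4 + 6)) - 4*56² = 2*(4*10) - 4*3136 = 2*40 - 1*12544 = 80 - 12544 = -12464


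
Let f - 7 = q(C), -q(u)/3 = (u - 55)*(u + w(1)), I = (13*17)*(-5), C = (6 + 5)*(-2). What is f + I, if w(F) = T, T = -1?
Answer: -6411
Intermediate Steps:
w(F) = -1
C = -22 (C = 11*(-2) = -22)
I = -1105 (I = 221*(-5) = -1105)
q(u) = -3*(-1 + u)*(-55 + u) (q(u) = -3*(u - 55)*(u - 1) = -3*(-55 + u)*(-1 + u) = -3*(-1 + u)*(-55 + u))
f = -5306 (f = 7 + (-165 - 3*(-22)² + 168*(-22)) = 7 + (-165 - 3*484 - 3696) = 7 + (-165 - 1452 - 3696) = 7 - 5313 = -5306)
f + I = -5306 - 1105 = -6411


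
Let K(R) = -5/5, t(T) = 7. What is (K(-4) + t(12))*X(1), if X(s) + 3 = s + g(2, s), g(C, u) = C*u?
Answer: 0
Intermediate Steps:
K(R) = -1 (K(R) = -5*⅕ = -1)
X(s) = -3 + 3*s (X(s) = -3 + (s + 2*s) = -3 + 3*s)
(K(-4) + t(12))*X(1) = (-1 + 7)*(-3 + 3*1) = 6*(-3 + 3) = 6*0 = 0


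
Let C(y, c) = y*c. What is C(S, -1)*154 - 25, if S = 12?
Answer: -1873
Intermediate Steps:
C(y, c) = c*y
C(S, -1)*154 - 25 = -1*12*154 - 25 = -12*154 - 25 = -1848 - 25 = -1873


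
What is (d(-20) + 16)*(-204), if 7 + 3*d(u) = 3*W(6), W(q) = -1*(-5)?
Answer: -3808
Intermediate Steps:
W(q) = 5
d(u) = 8/3 (d(u) = -7/3 + (3*5)/3 = -7/3 + (⅓)*15 = -7/3 + 5 = 8/3)
(d(-20) + 16)*(-204) = (8/3 + 16)*(-204) = (56/3)*(-204) = -3808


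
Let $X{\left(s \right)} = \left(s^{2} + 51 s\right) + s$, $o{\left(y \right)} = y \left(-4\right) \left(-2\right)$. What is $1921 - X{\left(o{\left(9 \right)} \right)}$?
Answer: $-7007$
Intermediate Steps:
$o{\left(y \right)} = 8 y$ ($o{\left(y \right)} = - 4 y \left(-2\right) = 8 y$)
$X{\left(s \right)} = s^{2} + 52 s$
$1921 - X{\left(o{\left(9 \right)} \right)} = 1921 - 8 \cdot 9 \left(52 + 8 \cdot 9\right) = 1921 - 72 \left(52 + 72\right) = 1921 - 72 \cdot 124 = 1921 - 8928 = -7007$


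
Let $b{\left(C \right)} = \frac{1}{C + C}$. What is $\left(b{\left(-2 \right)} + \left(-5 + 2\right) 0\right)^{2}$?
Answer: $\frac{1}{16} \approx 0.0625$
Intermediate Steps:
$b{\left(C \right)} = \frac{1}{2 C}$
$\left(b{\left(-2 \right)} + \left(-5 + 2\right) 0\right)^{2} = \left(\frac{1}{2 \left(-2\right)} + \left(-5 + 2\right) 0\right)^{2} = \left(\frac{1}{2} \left(- \frac{1}{2}\right) - 0\right)^{2} = \left(- \frac{1}{4} + 0\right)^{2} = \left(- \frac{1}{4}\right)^{2} = \frac{1}{16}$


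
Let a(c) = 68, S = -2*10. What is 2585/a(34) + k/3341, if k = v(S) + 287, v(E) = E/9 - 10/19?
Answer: 113857247/2988396 ≈ 38.100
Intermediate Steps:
S = -20
v(E) = -10/19 + E/9 (v(E) = E*(⅑) - 10*1/19 = E/9 - 10/19 = -10/19 + E/9)
k = 48607/171 (k = (-10/19 + (⅑)*(-20)) + 287 = (-10/19 - 20/9) + 287 = -470/171 + 287 = 48607/171 ≈ 284.25)
2585/a(34) + k/3341 = 2585/68 + (48607/171)/3341 = 2585*(1/68) + (48607/171)*(1/3341) = 2585/68 + 3739/43947 = 113857247/2988396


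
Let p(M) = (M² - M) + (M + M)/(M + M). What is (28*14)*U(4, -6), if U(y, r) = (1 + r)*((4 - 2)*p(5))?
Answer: -82320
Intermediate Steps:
p(M) = 1 + M² - M (p(M) = (M² - M) + (2*M)/((2*M)) = (M² - M) + (2*M)*(1/(2*M)) = (M² - M) + 1 = 1 + M² - M)
U(y, r) = 42 + 42*r (U(y, r) = (1 + r)*((4 - 2)*(1 + 5² - 1*5)) = (1 + r)*(2*(1 + 25 - 5)) = (1 + r)*(2*21) = (1 + r)*42 = 42 + 42*r)
(28*14)*U(4, -6) = (28*14)*(42 + 42*(-6)) = 392*(42 - 252) = 392*(-210) = -82320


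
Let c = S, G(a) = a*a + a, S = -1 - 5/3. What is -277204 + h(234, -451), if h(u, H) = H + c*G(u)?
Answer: -424295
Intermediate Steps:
S = -8/3 (S = -1 - 5*⅓ = -1 - 5/3 = -8/3 ≈ -2.6667)
G(a) = a + a² (G(a) = a² + a = a + a²)
c = -8/3 ≈ -2.6667
h(u, H) = H - 8*u*(1 + u)/3
-277204 + h(234, -451) = -277204 + (-451 - 8/3*234*(1 + 234)) = -277204 + (-451 - 8/3*234*235) = -277204 + (-451 - 146640) = -277204 - 147091 = -424295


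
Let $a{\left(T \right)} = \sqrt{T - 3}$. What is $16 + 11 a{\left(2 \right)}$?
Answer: $16 + 11 i \approx 16.0 + 11.0 i$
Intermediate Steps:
$a{\left(T \right)} = \sqrt{-3 + T}$
$16 + 11 a{\left(2 \right)} = 16 + 11 \sqrt{-3 + 2} = 16 + 11 \sqrt{-1} = 16 + 11 i$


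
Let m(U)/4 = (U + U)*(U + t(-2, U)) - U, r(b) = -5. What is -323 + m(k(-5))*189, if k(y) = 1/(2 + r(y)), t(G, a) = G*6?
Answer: 6145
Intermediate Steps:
t(G, a) = 6*G
k(y) = -⅓ (k(y) = 1/(2 - 5) = 1/(-3) = -⅓)
m(U) = -4*U + 8*U*(-12 + U) (m(U) = 4*((U + U)*(U + 6*(-2)) - U) = 4*((2*U)*(U - 12) - U) = 4*((2*U)*(-12 + U) - U) = 4*(2*U*(-12 + U) - U) = 4*(-U + 2*U*(-12 + U)) = -4*U + 8*U*(-12 + U))
-323 + m(k(-5))*189 = -323 + (4*(-⅓)*(-25 + 2*(-⅓)))*189 = -323 + (4*(-⅓)*(-25 - ⅔))*189 = -323 + (4*(-⅓)*(-77/3))*189 = -323 + (308/9)*189 = -323 + 6468 = 6145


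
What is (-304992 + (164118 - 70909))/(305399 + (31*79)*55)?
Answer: -211783/440094 ≈ -0.48122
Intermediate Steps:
(-304992 + (164118 - 70909))/(305399 + (31*79)*55) = (-304992 + 93209)/(305399 + 2449*55) = -211783/(305399 + 134695) = -211783/440094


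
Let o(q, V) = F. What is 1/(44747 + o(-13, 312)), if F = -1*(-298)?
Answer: 1/45045 ≈ 2.2200e-5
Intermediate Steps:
F = 298
o(q, V) = 298
1/(44747 + o(-13, 312)) = 1/(44747 + 298) = 1/45045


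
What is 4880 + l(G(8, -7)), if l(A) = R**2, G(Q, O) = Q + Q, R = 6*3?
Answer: 5204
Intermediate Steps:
R = 18
G(Q, O) = 2*Q
l(A) = 324 (l(A) = 18**2 = 324)
4880 + l(G(8, -7)) = 4880 + 324 = 5204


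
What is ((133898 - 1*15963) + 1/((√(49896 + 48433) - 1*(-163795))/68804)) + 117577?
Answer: 1579623233650883/6707175924 - 17201*√98329/6707175924 ≈ 2.3551e+5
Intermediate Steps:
((133898 - 1*15963) + 1/((√(49896 + 48433) - 1*(-163795))/68804)) + 117577 = ((133898 - 15963) + 1/((√98329 + 163795)*(1/68804))) + 117577 = (117935 + 1/((163795 + √98329)*(1/68804))) + 117577 = (117935 + 1/(163795/68804 + √98329/68804)) + 117577 = 235512 + 1/(163795/68804 + √98329/68804)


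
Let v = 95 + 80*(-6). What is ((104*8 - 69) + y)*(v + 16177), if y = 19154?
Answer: 314529264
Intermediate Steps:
v = -385 (v = 95 - 480 = -385)
((104*8 - 69) + y)*(v + 16177) = ((104*8 - 69) + 19154)*(-385 + 16177) = ((832 - 69) + 19154)*15792 = (763 + 19154)*15792 = 19917*15792 = 314529264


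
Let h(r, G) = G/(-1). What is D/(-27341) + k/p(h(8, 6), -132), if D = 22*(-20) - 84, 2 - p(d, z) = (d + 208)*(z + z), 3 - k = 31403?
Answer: -83056248/145809553 ≈ -0.56962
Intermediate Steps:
h(r, G) = -G (h(r, G) = G*(-1) = -G)
k = -31400 (k = 3 - 1*31403 = 3 - 31403 = -31400)
p(d, z) = 2 - 2*z*(208 + d) (p(d, z) = 2 - (d + 208)*(z + z) = 2 - (208 + d)*2*z = 2 - 2*z*(208 + d))
D = -524 (D = -440 - 84 = -524)
D/(-27341) + k/p(h(8, 6), -132) = -524/(-27341) - 31400/(2 - 416*(-132) - 2*(-1*6)*(-132)) = -524*(-1/27341) - 31400/(2 + 54912 - 2*(-6)*(-132)) = 524/27341 - 31400/(2 + 54912 - 1584) = 524/27341 - 31400/53330 = 524/27341 - 31400*1/53330 = 524/27341 - 3140/5333 = -83056248/145809553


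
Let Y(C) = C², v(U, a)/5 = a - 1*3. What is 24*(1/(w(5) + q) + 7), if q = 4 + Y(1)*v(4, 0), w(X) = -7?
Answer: 500/3 ≈ 166.67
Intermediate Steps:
v(U, a) = -15 + 5*a (v(U, a) = 5*(a - 1*3) = 5*(a - 3) = 5*(-3 + a) = -15 + 5*a)
q = -11 (q = 4 + 1²*(-15 + 5*0) = 4 + 1*(-15 + 0) = 4 + 1*(-15) = 4 - 15 = -11)
24*(1/(w(5) + q) + 7) = 24*(1/(-7 - 11) + 7) = 24*(1/(-18) + 7) = 24*(-1/18 + 7) = 24*(125/18) = 500/3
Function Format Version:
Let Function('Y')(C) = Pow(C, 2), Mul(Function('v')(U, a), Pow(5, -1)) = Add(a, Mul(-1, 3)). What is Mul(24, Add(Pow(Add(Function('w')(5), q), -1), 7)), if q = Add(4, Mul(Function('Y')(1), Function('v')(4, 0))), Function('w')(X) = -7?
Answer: Rational(500, 3) ≈ 166.67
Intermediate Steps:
Function('v')(U, a) = Add(-15, Mul(5, a)) (Function('v')(U, a) = Mul(5, Add(a, Mul(-1, 3))) = Mul(5, Add(a, -3)) = Mul(5, Add(-3, a)) = Add(-15, Mul(5, a)))
q = -11 (q = Add(4, Mul(Pow(1, 2), Add(-15, Mul(5, 0)))) = Add(4, Mul(1, Add(-15, 0))) = Add(4, Mul(1, -15)) = Add(4, -15) = -11)
Mul(24, Add(Pow(Add(Function('w')(5), q), -1), 7)) = Mul(24, Add(Pow(Add(-7, -11), -1), 7)) = Mul(24, Add(Pow(-18, -1), 7)) = Mul(24, Add(Rational(-1, 18), 7)) = Mul(24, Rational(125, 18)) = Rational(500, 3)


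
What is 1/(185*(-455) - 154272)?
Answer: -1/238447 ≈ -4.1938e-6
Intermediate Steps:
1/(185*(-455) - 154272) = 1/(-84175 - 154272) = 1/(-238447) = -1/238447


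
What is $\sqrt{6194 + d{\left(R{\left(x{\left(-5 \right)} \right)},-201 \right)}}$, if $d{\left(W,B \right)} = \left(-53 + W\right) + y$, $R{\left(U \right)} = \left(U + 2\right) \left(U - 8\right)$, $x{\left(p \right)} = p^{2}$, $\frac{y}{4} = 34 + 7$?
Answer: $2 \sqrt{1691} \approx 82.244$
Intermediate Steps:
$y = 164$ ($y = 4 \left(34 + 7\right) = 4 \cdot 41 = 164$)
$R{\left(U \right)} = \left(-8 + U\right) \left(2 + U\right)$ ($R{\left(U \right)} = \left(2 + U\right) \left(-8 + U\right) = \left(-8 + U\right) \left(2 + U\right)$)
$d{\left(W,B \right)} = 111 + W$ ($d{\left(W,B \right)} = \left(-53 + W\right) + 164 = 111 + W$)
$\sqrt{6194 + d{\left(R{\left(x{\left(-5 \right)} \right)},-201 \right)}} = \sqrt{6194 + \left(111 - \left(16 - 625 + 150\right)\right)} = \sqrt{6194 + \left(111 - \left(166 - 625\right)\right)} = \sqrt{6194 + \left(111 - -459\right)} = \sqrt{6194 + \left(111 + 459\right)} = \sqrt{6194 + 570} = \sqrt{6764} = 2 \sqrt{1691}$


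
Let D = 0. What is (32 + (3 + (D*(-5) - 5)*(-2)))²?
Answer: 2025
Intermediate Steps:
(32 + (3 + (D*(-5) - 5)*(-2)))² = (32 + (3 + (0*(-5) - 5)*(-2)))² = (32 + (3 + (0 - 5)*(-2)))² = (32 + (3 - 5*(-2)))² = (32 + (3 + 10))² = (32 + 13)² = 45² = 2025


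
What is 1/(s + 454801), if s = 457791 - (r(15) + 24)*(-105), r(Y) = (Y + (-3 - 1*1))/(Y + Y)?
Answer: 2/1830301 ≈ 1.0927e-6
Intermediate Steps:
r(Y) = (-4 + Y)/(2*Y) (r(Y) = (Y + (-3 - 1))/((2*Y)) = (Y - 4)*(1/(2*Y)) = (-4 + Y)*(1/(2*Y)) = (-4 + Y)/(2*Y))
s = 920699/2 (s = 457791 - ((½)*(-4 + 15)/15 + 24)*(-105) = 457791 - ((½)*(1/15)*11 + 24)*(-105) = 457791 - (11/30 + 24)*(-105) = 457791 - 731*(-105)/30 = 457791 - 1*(-5117/2) = 457791 + 5117/2 = 920699/2 ≈ 4.6035e+5)
1/(s + 454801) = 1/(920699/2 + 454801) = 1/(1830301/2) = 2/1830301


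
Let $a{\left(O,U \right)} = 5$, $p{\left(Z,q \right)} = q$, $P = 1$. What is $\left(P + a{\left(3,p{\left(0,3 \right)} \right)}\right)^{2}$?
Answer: $36$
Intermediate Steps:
$\left(P + a{\left(3,p{\left(0,3 \right)} \right)}\right)^{2} = \left(1 + 5\right)^{2} = 6^{2} = 36$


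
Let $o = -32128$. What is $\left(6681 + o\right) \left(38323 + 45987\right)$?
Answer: $-2145436570$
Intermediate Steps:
$\left(6681 + o\right) \left(38323 + 45987\right) = \left(6681 - 32128\right) \left(38323 + 45987\right) = \left(-25447\right) 84310 = -2145436570$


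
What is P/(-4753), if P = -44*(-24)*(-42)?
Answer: 6336/679 ≈ 9.3314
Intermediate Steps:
P = -44352 (P = 1056*(-42) = -44352)
P/(-4753) = -44352/(-4753) = -44352*(-1/4753) = 6336/679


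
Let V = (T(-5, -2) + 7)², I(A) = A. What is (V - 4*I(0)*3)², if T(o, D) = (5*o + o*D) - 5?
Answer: 28561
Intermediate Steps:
T(o, D) = -5 + 5*o + D*o (T(o, D) = (5*o + D*o) - 5 = -5 + 5*o + D*o)
V = 169 (V = ((-5 + 5*(-5) - 2*(-5)) + 7)² = ((-5 - 25 + 10) + 7)² = (-20 + 7)² = (-13)² = 169)
(V - 4*I(0)*3)² = (169 - 4*0*3)² = (169 + 0*3)² = (169 + 0)² = 169² = 28561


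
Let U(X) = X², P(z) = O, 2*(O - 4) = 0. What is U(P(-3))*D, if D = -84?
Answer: -1344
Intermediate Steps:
O = 4 (O = 4 + (½)*0 = 4 + 0 = 4)
P(z) = 4
U(P(-3))*D = 4²*(-84) = 16*(-84) = -1344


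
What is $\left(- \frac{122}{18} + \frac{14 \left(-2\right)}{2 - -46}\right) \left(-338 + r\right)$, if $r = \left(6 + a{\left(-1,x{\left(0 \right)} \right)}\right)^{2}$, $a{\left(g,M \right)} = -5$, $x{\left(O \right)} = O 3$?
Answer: $\frac{89305}{36} \approx 2480.7$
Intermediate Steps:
$x{\left(O \right)} = 3 O$
$r = 1$ ($r = \left(6 - 5\right)^{2} = 1^{2} = 1$)
$\left(- \frac{122}{18} + \frac{14 \left(-2\right)}{2 - -46}\right) \left(-338 + r\right) = \left(- \frac{122}{18} + \frac{14 \left(-2\right)}{2 - -46}\right) \left(-338 + 1\right) = \left(\left(-122\right) \frac{1}{18} - \frac{28}{2 + 46}\right) \left(-337\right) = \left(- \frac{61}{9} - \frac{28}{48}\right) \left(-337\right) = \left(- \frac{61}{9} - \frac{7}{12}\right) \left(-337\right) = \left(- \frac{265}{36}\right) \left(-337\right) = \frac{89305}{36}$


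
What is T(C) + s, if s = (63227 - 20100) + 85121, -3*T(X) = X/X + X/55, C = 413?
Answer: 7053484/55 ≈ 1.2825e+5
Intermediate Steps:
T(X) = -⅓ - X/165 (T(X) = -(X/X + X/55)/3 = -(1 + X*(1/55))/3 = -(1 + X/55)/3 = -⅓ - X/165)
s = 128248 (s = 43127 + 85121 = 128248)
T(C) + s = (-⅓ - 1/165*413) + 128248 = (-⅓ - 413/165) + 128248 = -156/55 + 128248 = 7053484/55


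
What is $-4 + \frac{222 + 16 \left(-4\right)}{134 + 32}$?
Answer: $- \frac{253}{83} \approx -3.0482$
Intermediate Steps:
$-4 + \frac{222 + 16 \left(-4\right)}{134 + 32} = -4 + \frac{222 - 64}{166} = -4 + 158 \cdot \frac{1}{166} = -4 + \frac{79}{83} = - \frac{253}{83}$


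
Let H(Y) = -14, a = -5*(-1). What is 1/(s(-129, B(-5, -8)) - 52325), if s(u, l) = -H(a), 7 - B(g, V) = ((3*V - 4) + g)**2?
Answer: -1/52311 ≈ -1.9116e-5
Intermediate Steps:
a = 5
B(g, V) = 7 - (-4 + g + 3*V)**2 (B(g, V) = 7 - ((3*V - 4) + g)**2 = 7 - ((-4 + 3*V) + g)**2 = 7 - (-4 + g + 3*V)**2)
s(u, l) = 14 (s(u, l) = -1*(-14) = 14)
1/(s(-129, B(-5, -8)) - 52325) = 1/(14 - 52325) = 1/(-52311) = -1/52311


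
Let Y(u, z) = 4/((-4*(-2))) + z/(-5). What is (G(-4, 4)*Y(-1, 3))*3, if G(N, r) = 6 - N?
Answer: -3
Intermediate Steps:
Y(u, z) = 1/2 - z/5 (Y(u, z) = 4/8 + z*(-1/5) = 4*(1/8) - z/5 = 1/2 - z/5)
(G(-4, 4)*Y(-1, 3))*3 = ((6 - 1*(-4))*(1/2 - 1/5*3))*3 = ((6 + 4)*(1/2 - 3/5))*3 = (10*(-1/10))*3 = -1*3 = -3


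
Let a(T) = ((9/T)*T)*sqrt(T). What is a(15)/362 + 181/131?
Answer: 181/131 + 9*sqrt(15)/362 ≈ 1.4780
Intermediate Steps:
a(T) = 9*sqrt(T)
a(15)/362 + 181/131 = (9*sqrt(15))/362 + 181/131 = (9*sqrt(15))*(1/362) + 181*(1/131) = 9*sqrt(15)/362 + 181/131 = 181/131 + 9*sqrt(15)/362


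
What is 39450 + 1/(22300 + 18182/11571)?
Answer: 10180130976471/258051482 ≈ 39450.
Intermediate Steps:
39450 + 1/(22300 + 18182/11571) = 39450 + 1/(258051482/11571) = 39450 + 11571/258051482 = 10180130976471/258051482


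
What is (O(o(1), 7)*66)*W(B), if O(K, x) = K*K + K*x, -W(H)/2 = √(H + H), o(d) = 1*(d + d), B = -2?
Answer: -4752*I ≈ -4752.0*I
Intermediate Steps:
o(d) = 2*d (o(d) = 1*(2*d) = 2*d)
W(H) = -2*√2*√H (W(H) = -2*√(H + H) = -2*√2*√H)
O(K, x) = K² + K*x
(O(o(1), 7)*66)*W(B) = (((2*1)*(2*1 + 7))*66)*(-2*√2*√(-2)) = ((2*(2 + 7))*66)*(-2*√2*I*√2) = ((2*9)*66)*(-4*I) = (18*66)*(-4*I) = 1188*(-4*I) = -4752*I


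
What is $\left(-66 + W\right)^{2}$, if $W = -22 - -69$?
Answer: $361$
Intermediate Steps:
$W = 47$ ($W = -22 + 69 = 47$)
$\left(-66 + W\right)^{2} = \left(-66 + 47\right)^{2} = \left(-19\right)^{2} = 361$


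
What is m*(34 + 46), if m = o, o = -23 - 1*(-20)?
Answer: -240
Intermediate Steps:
o = -3 (o = -23 + 20 = -3)
m = -3
m*(34 + 46) = -3*(34 + 46) = -3*80 = -240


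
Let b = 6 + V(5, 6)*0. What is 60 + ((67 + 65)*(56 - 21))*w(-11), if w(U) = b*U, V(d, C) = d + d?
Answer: -304860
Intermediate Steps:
V(d, C) = 2*d
b = 6 (b = 6 + (2*5)*0 = 6 + 10*0 = 6 + 0 = 6)
w(U) = 6*U
60 + ((67 + 65)*(56 - 21))*w(-11) = 60 + ((67 + 65)*(56 - 21))*(6*(-11)) = 60 + (132*35)*(-66) = 60 + 4620*(-66) = 60 - 304920 = -304860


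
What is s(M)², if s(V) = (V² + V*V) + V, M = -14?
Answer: 142884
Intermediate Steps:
s(V) = V + 2*V² (s(V) = (V² + V²) + V = 2*V² + V = V + 2*V²)
s(M)² = (-14*(1 + 2*(-14)))² = (-14*(1 - 28))² = (-14*(-27))² = 378² = 142884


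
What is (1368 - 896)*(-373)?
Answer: -176056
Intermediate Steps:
(1368 - 896)*(-373) = 472*(-373) = -176056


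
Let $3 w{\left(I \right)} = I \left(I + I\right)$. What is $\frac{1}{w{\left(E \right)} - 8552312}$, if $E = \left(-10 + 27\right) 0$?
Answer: $- \frac{1}{8552312} \approx -1.1693 \cdot 10^{-7}$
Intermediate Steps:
$E = 0$ ($E = 17 \cdot 0 = 0$)
$w{\left(I \right)} = \frac{2 I^{2}}{3}$ ($w{\left(I \right)} = \frac{I \left(I + I\right)}{3} = \frac{I 2 I}{3} = \frac{2 I^{2}}{3}$)
$\frac{1}{w{\left(E \right)} - 8552312} = \frac{1}{\frac{2 \cdot 0^{2}}{3} - 8552312} = \frac{1}{\frac{2}{3} \cdot 0 - 8552312} = \frac{1}{0 - 8552312} = \frac{1}{-8552312} = - \frac{1}{8552312}$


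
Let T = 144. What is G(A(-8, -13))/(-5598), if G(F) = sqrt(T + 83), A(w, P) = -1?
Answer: -sqrt(227)/5598 ≈ -0.0026914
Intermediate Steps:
G(F) = sqrt(227) (G(F) = sqrt(144 + 83) = sqrt(227))
G(A(-8, -13))/(-5598) = sqrt(227)/(-5598) = sqrt(227)*(-1/5598) = -sqrt(227)/5598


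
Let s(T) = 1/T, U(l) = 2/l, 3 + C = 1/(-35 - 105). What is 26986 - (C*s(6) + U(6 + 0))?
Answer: 7556127/280 ≈ 26986.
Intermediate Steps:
C = -421/140 (C = -3 + 1/(-35 - 105) = -3 + 1/(-140) = -3 - 1/140 = -421/140 ≈ -3.0071)
26986 - (C*s(6) + U(6 + 0)) = 26986 - (-421/140/6 + 2/(6 + 0)) = 26986 - (-421/140*⅙ + 2/6) = 26986 - (-421/840 + 2*(⅙)) = 26986 - (-421/840 + ⅓) = 26986 - 1*(-47/280) = 26986 + 47/280 = 7556127/280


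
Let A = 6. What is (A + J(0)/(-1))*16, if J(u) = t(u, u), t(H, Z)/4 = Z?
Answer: 96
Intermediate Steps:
t(H, Z) = 4*Z
J(u) = 4*u
(A + J(0)/(-1))*16 = (6 + (4*0)/(-1))*16 = (6 + 0*(-1))*16 = (6 + 0)*16 = 6*16 = 96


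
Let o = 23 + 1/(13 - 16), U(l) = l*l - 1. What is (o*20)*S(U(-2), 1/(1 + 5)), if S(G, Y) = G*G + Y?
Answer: 37400/9 ≈ 4155.6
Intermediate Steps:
U(l) = -1 + l² (U(l) = l² - 1 = -1 + l²)
o = 68/3 (o = 23 + 1/(-3) = 23 - ⅓ = 68/3 ≈ 22.667)
S(G, Y) = Y + G² (S(G, Y) = G² + Y = Y + G²)
(o*20)*S(U(-2), 1/(1 + 5)) = ((68/3)*20)*(1/(1 + 5) + (-1 + (-2)²)²) = 1360*(1/6 + (-1 + 4)²)/3 = 1360*(⅙ + 3²)/3 = 1360*(⅙ + 9)/3 = (1360/3)*(55/6) = 37400/9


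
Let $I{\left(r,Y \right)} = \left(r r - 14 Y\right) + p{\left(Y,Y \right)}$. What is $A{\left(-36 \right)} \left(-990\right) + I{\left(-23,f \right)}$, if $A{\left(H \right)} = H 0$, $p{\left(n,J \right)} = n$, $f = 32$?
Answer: $113$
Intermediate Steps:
$A{\left(H \right)} = 0$
$I{\left(r,Y \right)} = r^{2} - 13 Y$ ($I{\left(r,Y \right)} = \left(r r - 14 Y\right) + Y = \left(r^{2} - 14 Y\right) + Y = r^{2} - 13 Y$)
$A{\left(-36 \right)} \left(-990\right) + I{\left(-23,f \right)} = 0 \left(-990\right) + \left(\left(-23\right)^{2} - 416\right) = 0 + \left(529 - 416\right) = 0 + 113 = 113$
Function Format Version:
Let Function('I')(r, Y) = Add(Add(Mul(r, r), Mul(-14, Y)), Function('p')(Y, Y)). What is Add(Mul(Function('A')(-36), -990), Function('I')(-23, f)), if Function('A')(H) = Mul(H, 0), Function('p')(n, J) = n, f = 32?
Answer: 113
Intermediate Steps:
Function('A')(H) = 0
Function('I')(r, Y) = Add(Pow(r, 2), Mul(-13, Y)) (Function('I')(r, Y) = Add(Add(Mul(r, r), Mul(-14, Y)), Y) = Add(Add(Pow(r, 2), Mul(-14, Y)), Y) = Add(Pow(r, 2), Mul(-13, Y)))
Add(Mul(Function('A')(-36), -990), Function('I')(-23, f)) = Add(Mul(0, -990), Add(Pow(-23, 2), Mul(-13, 32))) = Add(0, Add(529, -416)) = Add(0, 113) = 113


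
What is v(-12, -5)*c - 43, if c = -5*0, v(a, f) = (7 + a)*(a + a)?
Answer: -43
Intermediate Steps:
v(a, f) = 2*a*(7 + a) (v(a, f) = (7 + a)*(2*a) = 2*a*(7 + a))
c = 0
v(-12, -5)*c - 43 = (2*(-12)*(7 - 12))*0 - 43 = (2*(-12)*(-5))*0 - 43 = 120*0 - 43 = 0 - 43 = -43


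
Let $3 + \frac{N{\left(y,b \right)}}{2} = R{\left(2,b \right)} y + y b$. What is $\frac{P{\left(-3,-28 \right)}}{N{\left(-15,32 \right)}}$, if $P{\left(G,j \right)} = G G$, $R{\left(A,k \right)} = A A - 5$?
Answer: $- \frac{1}{104} \approx -0.0096154$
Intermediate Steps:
$R{\left(A,k \right)} = -5 + A^{2}$ ($R{\left(A,k \right)} = A^{2} - 5 = -5 + A^{2}$)
$P{\left(G,j \right)} = G^{2}$
$N{\left(y,b \right)} = -6 - 2 y + 2 b y$ ($N{\left(y,b \right)} = -6 + 2 \left(\left(-5 + 2^{2}\right) y + y b\right) = -6 + 2 \left(\left(-5 + 4\right) y + b y\right) = -6 + 2 \left(- y + b y\right) = -6 + \left(- 2 y + 2 b y\right) = -6 - 2 y + 2 b y$)
$\frac{P{\left(-3,-28 \right)}}{N{\left(-15,32 \right)}} = \frac{\left(-3\right)^{2}}{-6 - -30 + 2 \cdot 32 \left(-15\right)} = \frac{9}{-6 + 30 - 960} = \frac{9}{-936} = 9 \left(- \frac{1}{936}\right) = - \frac{1}{104}$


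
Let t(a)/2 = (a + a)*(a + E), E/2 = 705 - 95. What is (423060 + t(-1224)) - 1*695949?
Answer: -253305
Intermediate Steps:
E = 1220 (E = 2*(705 - 95) = 2*610 = 1220)
t(a) = 4*a*(1220 + a) (t(a) = 2*((a + a)*(a + 1220)) = 2*((2*a)*(1220 + a)) = 2*(2*a*(1220 + a)) = 4*a*(1220 + a))
(423060 + t(-1224)) - 1*695949 = (423060 + 4*(-1224)*(1220 - 1224)) - 1*695949 = (423060 + 4*(-1224)*(-4)) - 695949 = (423060 + 19584) - 695949 = 442644 - 695949 = -253305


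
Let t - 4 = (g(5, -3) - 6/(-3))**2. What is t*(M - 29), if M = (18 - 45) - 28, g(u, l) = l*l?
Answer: -10500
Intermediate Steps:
g(u, l) = l**2
M = -55 (M = -27 - 28 = -55)
t = 125 (t = 4 + ((-3)**2 - 6/(-3))**2 = 4 + (9 - 6*(-1/3))**2 = 4 + (9 + 2)**2 = 4 + 11**2 = 4 + 121 = 125)
t*(M - 29) = 125*(-55 - 29) = 125*(-84) = -10500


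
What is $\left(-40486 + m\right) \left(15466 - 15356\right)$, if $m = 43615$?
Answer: $344190$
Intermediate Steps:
$\left(-40486 + m\right) \left(15466 - 15356\right) = \left(-40486 + 43615\right) \left(15466 - 15356\right) = 3129 \cdot 110 = 344190$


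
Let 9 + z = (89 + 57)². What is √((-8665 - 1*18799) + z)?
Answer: I*√6157 ≈ 78.467*I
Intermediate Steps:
z = 21307 (z = -9 + (89 + 57)² = -9 + 146² = -9 + 21316 = 21307)
√((-8665 - 1*18799) + z) = √((-8665 - 1*18799) + 21307) = √((-8665 - 18799) + 21307) = √(-27464 + 21307) = √(-6157) = I*√6157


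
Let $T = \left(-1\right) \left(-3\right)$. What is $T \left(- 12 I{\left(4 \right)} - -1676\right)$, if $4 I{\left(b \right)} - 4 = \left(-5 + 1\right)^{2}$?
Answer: $4848$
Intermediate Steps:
$I{\left(b \right)} = 5$ ($I{\left(b \right)} = 1 + \frac{\left(-5 + 1\right)^{2}}{4} = 1 + \frac{\left(-4\right)^{2}}{4} = 1 + \frac{1}{4} \cdot 16 = 1 + 4 = 5$)
$T = 3$
$T \left(- 12 I{\left(4 \right)} - -1676\right) = 3 \left(\left(-12\right) 5 - -1676\right) = 3 \left(-60 + 1676\right) = 3 \cdot 1616 = 4848$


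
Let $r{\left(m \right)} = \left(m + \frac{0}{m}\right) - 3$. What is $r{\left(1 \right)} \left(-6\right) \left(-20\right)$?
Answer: $-240$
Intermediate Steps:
$r{\left(m \right)} = -3 + m$ ($r{\left(m \right)} = \left(m + 0\right) - 3 = m - 3 = -3 + m$)
$r{\left(1 \right)} \left(-6\right) \left(-20\right) = \left(-3 + 1\right) \left(-6\right) \left(-20\right) = \left(-2\right) \left(-6\right) \left(-20\right) = 12 \left(-20\right) = -240$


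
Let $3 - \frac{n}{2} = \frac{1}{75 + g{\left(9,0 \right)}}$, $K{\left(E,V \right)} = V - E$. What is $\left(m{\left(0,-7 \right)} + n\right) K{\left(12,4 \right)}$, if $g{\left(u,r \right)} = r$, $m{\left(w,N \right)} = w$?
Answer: $- \frac{3584}{75} \approx -47.787$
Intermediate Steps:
$n = \frac{448}{75}$ ($n = 6 - \frac{2}{75 + 0} = 6 - \frac{2}{75} = \frac{448}{75} \approx 5.9733$)
$\left(m{\left(0,-7 \right)} + n\right) K{\left(12,4 \right)} = \left(0 + \frac{448}{75}\right) \left(4 - 12\right) = \frac{448 \left(4 - 12\right)}{75} = \frac{448}{75} \left(-8\right) = - \frac{3584}{75}$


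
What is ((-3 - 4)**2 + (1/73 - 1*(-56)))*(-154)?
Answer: -1180564/73 ≈ -16172.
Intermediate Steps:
((-3 - 4)**2 + (1/73 - 1*(-56)))*(-154) = ((-7)**2 + (1/73 + 56))*(-154) = (49 + 4089/73)*(-154) = (7666/73)*(-154) = -1180564/73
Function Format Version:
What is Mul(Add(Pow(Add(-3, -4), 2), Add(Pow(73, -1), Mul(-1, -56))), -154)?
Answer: Rational(-1180564, 73) ≈ -16172.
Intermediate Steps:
Mul(Add(Pow(Add(-3, -4), 2), Add(Pow(73, -1), Mul(-1, -56))), -154) = Mul(Add(Pow(-7, 2), Add(Rational(1, 73), 56)), -154) = Mul(Add(49, Rational(4089, 73)), -154) = Mul(Rational(7666, 73), -154) = Rational(-1180564, 73)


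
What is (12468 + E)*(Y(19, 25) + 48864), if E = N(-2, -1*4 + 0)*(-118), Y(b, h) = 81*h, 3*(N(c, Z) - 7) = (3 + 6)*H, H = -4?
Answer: 664508562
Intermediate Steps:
N(c, Z) = -5 (N(c, Z) = 7 + ((3 + 6)*(-4))/3 = 7 + (9*(-4))/3 = 7 + (⅓)*(-36) = 7 - 12 = -5)
E = 590 (E = -5*(-118) = 590)
(12468 + E)*(Y(19, 25) + 48864) = (12468 + 590)*(81*25 + 48864) = 13058*(2025 + 48864) = 13058*50889 = 664508562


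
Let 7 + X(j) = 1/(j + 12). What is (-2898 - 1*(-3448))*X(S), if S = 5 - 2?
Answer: -11440/3 ≈ -3813.3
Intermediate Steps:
S = 3
X(j) = -7 + 1/(12 + j) (X(j) = -7 + 1/(j + 12) = -7 + 1/(12 + j))
(-2898 - 1*(-3448))*X(S) = (-2898 - 1*(-3448))*((-83 - 7*3)/(12 + 3)) = (-2898 + 3448)*((-83 - 21)/15) = 550*((1/15)*(-104)) = 550*(-104/15) = -11440/3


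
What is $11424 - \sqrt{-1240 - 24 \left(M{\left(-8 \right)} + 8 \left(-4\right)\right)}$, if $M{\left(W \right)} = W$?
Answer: $11424 - 2 i \sqrt{70} \approx 11424.0 - 16.733 i$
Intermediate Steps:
$11424 - \sqrt{-1240 - 24 \left(M{\left(-8 \right)} + 8 \left(-4\right)\right)} = 11424 - \sqrt{-1240 - 24 \left(-8 + 8 \left(-4\right)\right)} = 11424 - \sqrt{-1240 - 24 \left(-8 - 32\right)} = 11424 - \sqrt{-1240 - -960} = 11424 - \sqrt{-1240 + 960} = 11424 - \sqrt{-280} = 11424 - 2 i \sqrt{70}$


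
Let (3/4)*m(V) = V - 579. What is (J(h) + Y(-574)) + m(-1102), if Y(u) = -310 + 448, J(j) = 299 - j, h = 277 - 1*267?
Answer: -5443/3 ≈ -1814.3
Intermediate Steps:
h = 10 (h = 277 - 267 = 10)
m(V) = -772 + 4*V/3 (m(V) = 4*(V - 579)/3 = 4*(-579 + V)/3 = -772 + 4*V/3)
Y(u) = 138
(J(h) + Y(-574)) + m(-1102) = ((299 - 1*10) + 138) + (-772 + (4/3)*(-1102)) = ((299 - 10) + 138) + (-772 - 4408/3) = (289 + 138) - 6724/3 = 427 - 6724/3 = -5443/3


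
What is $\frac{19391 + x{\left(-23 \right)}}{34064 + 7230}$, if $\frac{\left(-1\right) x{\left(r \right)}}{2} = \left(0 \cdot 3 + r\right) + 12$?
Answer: $\frac{19413}{41294} \approx 0.47012$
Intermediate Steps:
$x{\left(r \right)} = -24 - 2 r$ ($x{\left(r \right)} = - 2 \left(\left(0 \cdot 3 + r\right) + 12\right) = - 2 \left(\left(0 + r\right) + 12\right) = - 2 \left(r + 12\right) = - 2 \left(12 + r\right) = -24 - 2 r$)
$\frac{19391 + x{\left(-23 \right)}}{34064 + 7230} = \frac{19391 - -22}{34064 + 7230} = \frac{19391 + \left(-24 + 46\right)}{41294} = \left(19391 + 22\right) \frac{1}{41294} = 19413 \cdot \frac{1}{41294} = \frac{19413}{41294}$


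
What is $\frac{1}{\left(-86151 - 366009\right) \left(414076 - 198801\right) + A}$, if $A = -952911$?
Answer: $- \frac{1}{97339696911} \approx -1.0273 \cdot 10^{-11}$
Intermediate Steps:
$\frac{1}{\left(-86151 - 366009\right) \left(414076 - 198801\right) + A} = \frac{1}{\left(-86151 - 366009\right) \left(414076 - 198801\right) - 952911} = \frac{1}{\left(-452160\right) 215275 - 952911} = \frac{1}{-97338744000 - 952911} = \frac{1}{-97339696911} = - \frac{1}{97339696911}$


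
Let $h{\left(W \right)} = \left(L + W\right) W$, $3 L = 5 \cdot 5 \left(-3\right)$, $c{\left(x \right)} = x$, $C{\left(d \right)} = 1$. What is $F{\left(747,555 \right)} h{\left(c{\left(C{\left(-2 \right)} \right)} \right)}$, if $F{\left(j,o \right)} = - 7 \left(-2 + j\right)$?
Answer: $125160$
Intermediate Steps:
$L = -25$ ($L = \frac{5 \cdot 5 \left(-3\right)}{3} = \frac{25 \left(-3\right)}{3} = \frac{1}{3} \left(-75\right) = -25$)
$F{\left(j,o \right)} = 14 - 7 j$
$h{\left(W \right)} = W \left(-25 + W\right)$ ($h{\left(W \right)} = \left(-25 + W\right) W = W \left(-25 + W\right)$)
$F{\left(747,555 \right)} h{\left(c{\left(C{\left(-2 \right)} \right)} \right)} = \left(14 - 5229\right) 1 \left(-25 + 1\right) = \left(14 - 5229\right) 1 \left(-24\right) = \left(-5215\right) \left(-24\right) = 125160$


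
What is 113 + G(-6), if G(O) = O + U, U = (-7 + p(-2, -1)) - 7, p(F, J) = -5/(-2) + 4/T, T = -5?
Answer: 947/10 ≈ 94.700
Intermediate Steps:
p(F, J) = 17/10 (p(F, J) = -5/(-2) + 4/(-5) = -5*(-½) + 4*(-⅕) = 5/2 - ⅘ = 17/10)
U = -123/10 (U = (-7 + 17/10) - 7 = -53/10 - 7 = -123/10 ≈ -12.300)
G(O) = -123/10 + O (G(O) = O - 123/10 = -123/10 + O)
113 + G(-6) = 113 + (-123/10 - 6) = 113 - 183/10 = 947/10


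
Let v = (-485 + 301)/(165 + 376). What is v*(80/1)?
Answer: -14720/541 ≈ -27.209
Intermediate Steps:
v = -184/541 ≈ -0.34011
v*(80/1) = -14720/(541*1) = -14720/541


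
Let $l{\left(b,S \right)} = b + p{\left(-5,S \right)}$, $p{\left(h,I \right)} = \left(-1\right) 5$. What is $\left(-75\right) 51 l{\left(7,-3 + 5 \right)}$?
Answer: $-7650$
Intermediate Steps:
$p{\left(h,I \right)} = -5$
$l{\left(b,S \right)} = -5 + b$ ($l{\left(b,S \right)} = b - 5 = -5 + b$)
$\left(-75\right) 51 l{\left(7,-3 + 5 \right)} = \left(-75\right) 51 \left(-5 + 7\right) = \left(-3825\right) 2 = -7650$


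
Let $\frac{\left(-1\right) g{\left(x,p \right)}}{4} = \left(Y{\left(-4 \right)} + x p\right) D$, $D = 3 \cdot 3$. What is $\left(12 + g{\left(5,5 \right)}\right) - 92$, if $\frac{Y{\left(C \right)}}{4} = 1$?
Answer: $-1124$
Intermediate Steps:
$Y{\left(C \right)} = 4$ ($Y{\left(C \right)} = 4 \cdot 1 = 4$)
$D = 9$
$g{\left(x,p \right)} = -144 - 36 p x$ ($g{\left(x,p \right)} = - 4 \left(4 + x p\right) 9 = - 4 \left(4 + p x\right) 9 = - 4 \left(36 + 9 p x\right) = -144 - 36 p x$)
$\left(12 + g{\left(5,5 \right)}\right) - 92 = \left(12 - \left(144 + 180 \cdot 5\right)\right) - 92 = \left(12 - 1044\right) - 92 = -1032 - 92 = -1124$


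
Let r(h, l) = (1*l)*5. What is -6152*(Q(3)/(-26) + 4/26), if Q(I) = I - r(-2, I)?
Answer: -49216/13 ≈ -3785.8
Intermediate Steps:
r(h, l) = 5*l (r(h, l) = l*5 = 5*l)
Q(I) = -4*I (Q(I) = I - 5*I = -4*I)
-6152*(Q(3)/(-26) + 4/26) = -6152*(-4*3/(-26) + 4/26) = -6152*(-12*(-1/26) + 4*(1/26)) = -6152*(6/13 + 2/13) = -6152*8/13 = -49216/13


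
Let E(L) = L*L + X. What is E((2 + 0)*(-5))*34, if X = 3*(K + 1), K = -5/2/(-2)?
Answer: 7259/2 ≈ 3629.5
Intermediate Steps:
K = 5/4 (K = -5*½*(-½) = -5/2*(-½) = 5/4 ≈ 1.2500)
X = 27/4 (X = 3*(5/4 + 1) = 3*(9/4) = 27/4 ≈ 6.7500)
E(L) = 27/4 + L² (E(L) = L*L + 27/4 = L² + 27/4 = 27/4 + L²)
E((2 + 0)*(-5))*34 = (27/4 + ((2 + 0)*(-5))²)*34 = (27/4 + (2*(-5))²)*34 = (27/4 + (-10)²)*34 = (27/4 + 100)*34 = (427/4)*34 = 7259/2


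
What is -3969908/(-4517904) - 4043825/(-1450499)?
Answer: 6006990181723/1638303808524 ≈ 3.6666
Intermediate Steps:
-3969908/(-4517904) - 4043825/(-1450499) = -3969908*(-1/4517904) - 4043825*(-1/1450499) = 992477/1129476 + 4043825/1450499 = 6006990181723/1638303808524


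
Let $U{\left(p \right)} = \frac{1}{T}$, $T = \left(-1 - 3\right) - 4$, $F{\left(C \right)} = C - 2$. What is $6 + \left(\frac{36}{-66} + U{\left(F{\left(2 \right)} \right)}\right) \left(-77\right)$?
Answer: $\frac{461}{8} \approx 57.625$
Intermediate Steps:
$F{\left(C \right)} = -2 + C$
$T = -8$ ($T = -4 - 4 = -8$)
$U{\left(p \right)} = - \frac{1}{8}$ ($U{\left(p \right)} = \frac{1}{-8} = - \frac{1}{8}$)
$6 + \left(\frac{36}{-66} + U{\left(F{\left(2 \right)} \right)}\right) \left(-77\right) = 6 + \left(\frac{36}{-66} - \frac{1}{8}\right) \left(-77\right) = 6 + \left(36 \left(- \frac{1}{66}\right) - \frac{1}{8}\right) \left(-77\right) = 6 + \left(- \frac{6}{11} - \frac{1}{8}\right) \left(-77\right) = 6 - - \frac{413}{8} = 6 + \frac{413}{8} = \frac{461}{8}$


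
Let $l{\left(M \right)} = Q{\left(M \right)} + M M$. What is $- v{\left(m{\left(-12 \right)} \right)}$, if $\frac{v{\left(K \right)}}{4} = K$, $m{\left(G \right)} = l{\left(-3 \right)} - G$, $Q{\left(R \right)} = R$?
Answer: $-72$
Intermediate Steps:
$l{\left(M \right)} = M + M^{2}$ ($l{\left(M \right)} = M + M M = M + M^{2}$)
$m{\left(G \right)} = 6 - G$ ($m{\left(G \right)} = - 3 \left(1 - 3\right) - G = \left(-3\right) \left(-2\right) - G = 6 - G$)
$v{\left(K \right)} = 4 K$
$- v{\left(m{\left(-12 \right)} \right)} = - 4 \left(6 - -12\right) = - 4 \left(6 + 12\right) = - 4 \cdot 18 = \left(-1\right) 72 = -72$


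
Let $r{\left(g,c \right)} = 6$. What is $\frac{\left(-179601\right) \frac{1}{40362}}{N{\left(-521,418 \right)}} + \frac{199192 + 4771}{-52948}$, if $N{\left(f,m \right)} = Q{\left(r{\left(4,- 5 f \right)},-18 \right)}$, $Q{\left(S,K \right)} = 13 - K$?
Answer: $- \frac{203312217}{50883028} \approx -3.9957$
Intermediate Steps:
$N{\left(f,m \right)} = 31$ ($N{\left(f,m \right)} = 13 - -18 = 13 + 18 = 31$)
$\frac{\left(-179601\right) \frac{1}{40362}}{N{\left(-521,418 \right)}} + \frac{199192 + 4771}{-52948} = \frac{\left(-179601\right) \frac{1}{40362}}{31} + \frac{199192 + 4771}{-52948} = \left(-179601\right) \frac{1}{40362} \cdot \frac{1}{31} + 203963 \left(- \frac{1}{52948}\right) = \left(- \frac{59867}{13454}\right) \frac{1}{31} - \frac{203963}{52948} = - \frac{59867}{417074} - \frac{203963}{52948} = - \frac{203312217}{50883028}$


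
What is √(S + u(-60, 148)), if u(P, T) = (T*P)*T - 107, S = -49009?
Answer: 6*I*√37871 ≈ 1167.6*I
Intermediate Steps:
u(P, T) = -107 + P*T² (u(P, T) = (P*T)*T - 107 = P*T² - 107 = -107 + P*T²)
√(S + u(-60, 148)) = √(-49009 + (-107 - 60*148²)) = √(-49009 + (-107 - 60*21904)) = √(-49009 + (-107 - 1314240)) = √(-49009 - 1314347) = √(-1363356) = 6*I*√37871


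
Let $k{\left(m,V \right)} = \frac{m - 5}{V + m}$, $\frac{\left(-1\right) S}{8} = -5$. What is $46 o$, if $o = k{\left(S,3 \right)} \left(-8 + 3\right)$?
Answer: $- \frac{8050}{43} \approx -187.21$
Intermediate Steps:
$S = 40$ ($S = \left(-8\right) \left(-5\right) = 40$)
$k{\left(m,V \right)} = \frac{-5 + m}{V + m}$
$o = - \frac{175}{43}$ ($o = \frac{-5 + 40}{3 + 40} \left(-8 + 3\right) = \frac{1}{43} \cdot 35 \left(-5\right) = \frac{35}{43} \left(-5\right) = - \frac{175}{43} \approx -4.0698$)
$46 o = 46 \left(- \frac{175}{43}\right) = - \frac{8050}{43}$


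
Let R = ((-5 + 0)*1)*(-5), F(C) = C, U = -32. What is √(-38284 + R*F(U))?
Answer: 2*I*√9771 ≈ 197.7*I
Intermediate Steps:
R = 25 (R = -5*1*(-5) = -5*(-5) = 25)
√(-38284 + R*F(U)) = √(-38284 + 25*(-32)) = √(-38284 - 800) = √(-39084) = 2*I*√9771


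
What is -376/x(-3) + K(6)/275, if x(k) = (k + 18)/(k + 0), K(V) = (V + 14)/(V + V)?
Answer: 12409/165 ≈ 75.206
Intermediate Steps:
K(V) = (14 + V)/(2*V) (K(V) = (14 + V)/((2*V)) = (14 + V)*(1/(2*V)) = (14 + V)/(2*V))
x(k) = (18 + k)/k
-376/x(-3) + K(6)/275 = -376*(-3/(18 - 3)) + ((½)*(14 + 6)/6)/275 = -376/((-⅓*15)) + ((½)*(⅙)*20)*(1/275) = -376/(-5) + (5/3)*(1/275) = -376*(-⅕) + 1/165 = 376/5 + 1/165 = 12409/165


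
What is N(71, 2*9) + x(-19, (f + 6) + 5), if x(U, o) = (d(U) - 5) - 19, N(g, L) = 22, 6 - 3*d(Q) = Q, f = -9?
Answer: 19/3 ≈ 6.3333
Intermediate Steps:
d(Q) = 2 - Q/3
x(U, o) = -22 - U/3 (x(U, o) = ((2 - U/3) - 5) - 19 = (-3 - U/3) - 19 = -22 - U/3)
N(71, 2*9) + x(-19, (f + 6) + 5) = 22 + (-22 - 1/3*(-19)) = 22 + (-22 + 19/3) = 22 - 47/3 = 19/3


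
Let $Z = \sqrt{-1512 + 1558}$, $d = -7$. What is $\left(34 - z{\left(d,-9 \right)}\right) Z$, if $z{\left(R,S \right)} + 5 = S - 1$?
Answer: $49 \sqrt{46} \approx 332.33$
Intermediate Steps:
$z{\left(R,S \right)} = -6 + S$ ($z{\left(R,S \right)} = -5 + \left(S - 1\right) = -5 + \left(-1 + S\right) = -6 + S$)
$Z = \sqrt{46} \approx 6.7823$
$\left(34 - z{\left(d,-9 \right)}\right) Z = \left(34 - \left(-6 - 9\right)\right) \sqrt{46} = \left(34 - -15\right) \sqrt{46} = \left(34 + 15\right) \sqrt{46} = 49 \sqrt{46}$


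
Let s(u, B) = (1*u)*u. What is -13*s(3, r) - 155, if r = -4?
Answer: -272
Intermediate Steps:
s(u, B) = u² (s(u, B) = u*u = u²)
-13*s(3, r) - 155 = -13*3² - 155 = -13*9 - 155 = -117 - 155 = -272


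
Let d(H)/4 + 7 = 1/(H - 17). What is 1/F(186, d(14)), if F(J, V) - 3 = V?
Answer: -3/79 ≈ -0.037975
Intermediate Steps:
d(H) = -28 + 4/(-17 + H) (d(H) = -28 + 4/(H - 17) = -28 + 4/(-17 + H))
F(J, V) = 3 + V
1/F(186, d(14)) = 1/(3 + 4*(120 - 7*14)/(-17 + 14)) = 1/(3 + 4*(120 - 98)/(-3)) = 1/(3 + 4*(-⅓)*22) = 1/(3 - 88/3) = 1/(-79/3) = -3/79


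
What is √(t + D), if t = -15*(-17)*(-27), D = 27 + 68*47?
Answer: I*√3662 ≈ 60.514*I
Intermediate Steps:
D = 3223 (D = 27 + 3196 = 3223)
t = -6885 (t = 255*(-27) = -6885)
√(t + D) = √(-6885 + 3223) = √(-3662) = I*√3662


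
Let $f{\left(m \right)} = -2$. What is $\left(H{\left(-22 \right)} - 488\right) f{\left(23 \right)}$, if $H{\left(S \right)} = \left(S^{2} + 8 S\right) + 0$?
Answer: $360$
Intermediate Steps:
$H{\left(S \right)} = S^{2} + 8 S$
$\left(H{\left(-22 \right)} - 488\right) f{\left(23 \right)} = \left(- 22 \left(8 - 22\right) - 488\right) \left(-2\right) = \left(\left(-22\right) \left(-14\right) - 488\right) \left(-2\right) = \left(308 - 488\right) \left(-2\right) = \left(-180\right) \left(-2\right) = 360$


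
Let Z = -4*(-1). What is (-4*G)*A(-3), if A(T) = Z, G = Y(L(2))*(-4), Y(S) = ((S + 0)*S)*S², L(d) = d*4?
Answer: 262144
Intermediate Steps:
L(d) = 4*d
Y(S) = S⁴ (Y(S) = (S*S)*S² = S²*S² = S⁴)
G = -16384 (G = (4*2)⁴*(-4) = 8⁴*(-4) = 4096*(-4) = -16384)
Z = 4
A(T) = 4
(-4*G)*A(-3) = -4*(-16384)*4 = 65536*4 = 262144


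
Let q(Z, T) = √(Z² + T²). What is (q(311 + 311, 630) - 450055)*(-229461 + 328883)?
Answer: -44745368210 + 198844*√195946 ≈ -4.4657e+10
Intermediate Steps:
q(Z, T) = √(T² + Z²)
(q(311 + 311, 630) - 450055)*(-229461 + 328883) = (√(630² + (311 + 311)²) - 450055)*(-229461 + 328883) = (√(396900 + 622²) - 450055)*99422 = (√(396900 + 386884) - 450055)*99422 = (√783784 - 450055)*99422 = (2*√195946 - 450055)*99422 = (-450055 + 2*√195946)*99422 = -44745368210 + 198844*√195946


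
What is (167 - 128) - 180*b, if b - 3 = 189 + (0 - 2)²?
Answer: -35241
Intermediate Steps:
b = 196 (b = 3 + (189 + (0 - 2)²) = 3 + (189 + (-2)²) = 3 + (189 + 4) = 3 + 193 = 196)
(167 - 128) - 180*b = (167 - 128) - 180*196 = 39 - 35280 = -35241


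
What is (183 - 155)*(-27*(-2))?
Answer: 1512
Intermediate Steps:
(183 - 155)*(-27*(-2)) = 28*54 = 1512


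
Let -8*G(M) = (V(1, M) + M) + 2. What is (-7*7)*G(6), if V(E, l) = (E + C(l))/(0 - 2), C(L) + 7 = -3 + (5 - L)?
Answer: 637/8 ≈ 79.625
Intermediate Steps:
C(L) = -5 - L (C(L) = -7 + (-3 + (5 - L)) = -7 + (2 - L) = -5 - L)
V(E, l) = 5/2 + l/2 - E/2 (V(E, l) = (E + (-5 - l))/(0 - 2) = (-5 + E - l)/(-2) = (-5 + E - l)*(-½) = 5/2 + l/2 - E/2)
G(M) = -½ - 3*M/16 (G(M) = -(((5/2 + M/2 - ½*1) + M) + 2)/8 = -(((5/2 + M/2 - ½) + M) + 2)/8 = -(((2 + M/2) + M) + 2)/8 = -((2 + 3*M/2) + 2)/8 = -(4 + 3*M/2)/8 = -½ - 3*M/16)
(-7*7)*G(6) = (-7*7)*(-½ - 3/16*6) = -49*(-½ - 9/8) = -49*(-13/8) = 637/8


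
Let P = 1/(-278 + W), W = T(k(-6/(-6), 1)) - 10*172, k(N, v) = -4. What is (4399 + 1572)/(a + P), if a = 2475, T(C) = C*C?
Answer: 11834522/4905449 ≈ 2.4125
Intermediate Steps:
T(C) = C²
W = -1704 (W = (-4)² - 10*172 = 16 - 1*1720 = 16 - 1720 = -1704)
P = -1/1982 (P = 1/(-278 - 1704) = 1/(-1982) = -1/1982 ≈ -0.00050454)
(4399 + 1572)/(a + P) = (4399 + 1572)/(2475 - 1/1982) = 5971/(4905449/1982) = 5971*(1982/4905449) = 11834522/4905449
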